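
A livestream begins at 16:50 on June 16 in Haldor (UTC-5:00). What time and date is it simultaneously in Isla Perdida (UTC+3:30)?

01:20 on June 17

In UTC: 16:50 + 5:00 = 21:50 on Jun 16.
Isla Perdida is UTC+3:30: 21:50 + 3:30 = 01:20 on Jun 17.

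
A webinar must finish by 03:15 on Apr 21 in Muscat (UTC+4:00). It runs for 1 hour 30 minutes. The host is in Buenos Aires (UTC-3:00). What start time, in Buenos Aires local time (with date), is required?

Target end time in UTC: 03:15 − 4:00 = 23:15 on Apr 20.
Subtract 1 hour and 30 minutes → start 21:45 UTC on Apr 20.
Buenos Aires is UTC−3:00: 21:45 − 3:00 = 18:45 on Apr 20.

18:45 on April 20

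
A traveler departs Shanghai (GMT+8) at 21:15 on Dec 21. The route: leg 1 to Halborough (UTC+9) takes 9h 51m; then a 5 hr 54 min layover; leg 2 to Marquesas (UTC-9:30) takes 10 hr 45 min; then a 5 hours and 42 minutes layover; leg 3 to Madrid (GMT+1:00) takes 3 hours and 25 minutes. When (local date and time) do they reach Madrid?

Convert departure to UTC: 21:15 − 8:00 = 13:15 UTC on Dec 21.
Add 9 hours 51 minutes leg 1 → 23:06 UTC.
Add 5 hours and 54 minutes layover in Halborough → 05:00 UTC (Dec 22).
Add 10 hours and 45 minutes leg 2 → 15:45 UTC.
Add 5 hours and 42 minutes layover in Marquesas → 21:27 UTC.
Add 3 hours and 25 minutes leg 3 → 00:52 UTC (Dec 23).
Madrid is UTC+1:00, so local arrival = 00:52 + 1:00 = 01:52 on Dec 23.

01:52 on December 23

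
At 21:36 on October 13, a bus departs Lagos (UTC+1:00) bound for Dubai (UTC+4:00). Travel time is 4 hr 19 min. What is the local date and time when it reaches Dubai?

Convert departure to UTC: 21:36 − 1:00 = 20:36 UTC on Oct 13.
Add 4 hours and 19 minutes travel time → 00:55 UTC (Oct 14).
Dubai is UTC+4:00, so local arrival = 00:55 + 4:00 = 04:55 on Oct 14.

04:55 on Oct 14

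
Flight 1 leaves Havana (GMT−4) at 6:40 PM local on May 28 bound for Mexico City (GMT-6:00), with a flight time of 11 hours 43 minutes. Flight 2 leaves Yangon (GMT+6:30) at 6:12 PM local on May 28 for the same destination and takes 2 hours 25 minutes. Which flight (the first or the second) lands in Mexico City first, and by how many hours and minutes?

Flight 1 in UTC: 6:40 PM + 4:00 = 10:40 PM on May 28.
+11 hours and 43 minutes → arrive 10:23 AM UTC on May 29.
Flight 2 in UTC: 6:12 PM − 6:30 = 11:42 AM on May 28.
+2 hours and 25 minutes → arrive 2:07 PM UTC on May 28.
Flight 2 lands earlier by 20 hours 16 minutes.

the second, by 20 hours 16 minutes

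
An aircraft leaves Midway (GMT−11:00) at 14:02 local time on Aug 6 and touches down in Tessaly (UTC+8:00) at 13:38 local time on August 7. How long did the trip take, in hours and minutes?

Departure in UTC: 14:02 + 11:00 = 01:02 on Aug 7.
Arrival in UTC: 13:38 − 8:00 = 05:38 on Aug 7.
Elapsed = 05:38 − 01:02 = 4 hours 36 minutes.

4 hours 36 minutes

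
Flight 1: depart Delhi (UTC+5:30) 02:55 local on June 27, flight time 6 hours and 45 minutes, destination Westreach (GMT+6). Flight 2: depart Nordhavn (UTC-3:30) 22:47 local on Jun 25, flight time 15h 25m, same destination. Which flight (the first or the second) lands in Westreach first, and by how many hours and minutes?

the second, by 10 hours 28 minutes

Flight 1 in UTC: 02:55 − 5:30 = 21:25 on Jun 26.
+6 hours 45 minutes → arrive 04:10 UTC on Jun 27.
Flight 2 in UTC: 22:47 + 3:30 = 02:17 on Jun 26.
+15 hours 25 minutes → arrive 17:42 UTC on Jun 26.
Flight 2 lands earlier by 10 hours 28 minutes.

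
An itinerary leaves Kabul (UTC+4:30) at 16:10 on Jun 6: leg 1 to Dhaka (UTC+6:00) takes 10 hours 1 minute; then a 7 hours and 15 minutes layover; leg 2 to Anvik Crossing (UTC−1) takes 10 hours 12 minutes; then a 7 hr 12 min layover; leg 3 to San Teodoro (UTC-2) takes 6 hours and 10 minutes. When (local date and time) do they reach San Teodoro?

Convert departure to UTC: 16:10 − 4:30 = 11:40 UTC on Jun 6.
Add 10 hours 1 minute leg 1 → 21:41 UTC.
Add 7 hours 15 minutes layover in Dhaka → 04:56 UTC (Jun 7).
Add 10 hours and 12 minutes leg 2 → 15:08 UTC.
Add 7 hours 12 minutes layover in Anvik Crossing → 22:20 UTC.
Add 6 hours 10 minutes leg 3 → 04:30 UTC (Jun 8).
San Teodoro is UTC−2:00, so local arrival = 04:30 − 2:00 = 02:30 on Jun 8.

02:30 on June 8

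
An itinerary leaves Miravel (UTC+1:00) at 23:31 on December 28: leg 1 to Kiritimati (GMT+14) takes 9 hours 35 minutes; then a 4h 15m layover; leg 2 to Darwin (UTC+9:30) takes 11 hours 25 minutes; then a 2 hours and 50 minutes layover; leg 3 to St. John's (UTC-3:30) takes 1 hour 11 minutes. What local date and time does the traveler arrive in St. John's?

Convert departure to UTC: 23:31 − 1:00 = 22:31 UTC on Dec 28.
Add 9 hours and 35 minutes leg 1 → 08:06 UTC (Dec 29).
Add 4 hours 15 minutes layover in Kiritimati → 12:21 UTC.
Add 11 hours 25 minutes leg 2 → 23:46 UTC.
Add 2 hours and 50 minutes layover in Darwin → 02:36 UTC (Dec 30).
Add 1 hour and 11 minutes leg 3 → 03:47 UTC.
St. John's is UTC−3:30, so local arrival = 03:47 − 3:30 = 00:17 on Dec 30.

00:17 on December 30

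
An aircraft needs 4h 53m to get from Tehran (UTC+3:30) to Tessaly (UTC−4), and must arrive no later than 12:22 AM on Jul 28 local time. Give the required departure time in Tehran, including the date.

2:59 AM on July 28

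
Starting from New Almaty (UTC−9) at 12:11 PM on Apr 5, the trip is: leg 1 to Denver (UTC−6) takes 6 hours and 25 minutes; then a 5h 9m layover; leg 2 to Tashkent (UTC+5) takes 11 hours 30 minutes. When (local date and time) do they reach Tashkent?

Convert departure to UTC: 12:11 PM + 9:00 = 9:11 PM UTC on Apr 5.
Add 6 hours 25 minutes leg 1 → 3:36 AM UTC (Apr 6).
Add 5 hours and 9 minutes layover in Denver → 8:45 AM UTC.
Add 11 hours 30 minutes leg 2 → 8:15 PM UTC.
Tashkent is UTC+5:00, so local arrival = 8:15 PM + 5:00 = 1:15 AM on Apr 7.

1:15 AM on Apr 7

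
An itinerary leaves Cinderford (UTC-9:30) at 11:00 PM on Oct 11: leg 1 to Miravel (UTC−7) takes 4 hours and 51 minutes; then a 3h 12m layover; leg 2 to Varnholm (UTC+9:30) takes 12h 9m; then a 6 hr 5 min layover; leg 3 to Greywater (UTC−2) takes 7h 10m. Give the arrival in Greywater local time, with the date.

3:57 PM on Oct 13

Convert departure to UTC: 11:00 PM + 9:30 = 8:30 AM UTC on Oct 12.
Add 4 hours 51 minutes leg 1 → 1:21 PM UTC.
Add 3 hours and 12 minutes layover in Miravel → 4:33 PM UTC.
Add 12 hours 9 minutes leg 2 → 4:42 AM UTC (Oct 13).
Add 6 hours and 5 minutes layover in Varnholm → 10:47 AM UTC.
Add 7 hours 10 minutes leg 3 → 5:57 PM UTC.
Greywater is UTC−2:00, so local arrival = 5:57 PM − 2:00 = 3:57 PM on Oct 13.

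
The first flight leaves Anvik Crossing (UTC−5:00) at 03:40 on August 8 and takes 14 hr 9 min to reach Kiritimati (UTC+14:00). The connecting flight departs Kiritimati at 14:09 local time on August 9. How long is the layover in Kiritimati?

1 hour 20 minutes

Convert departure to UTC: 03:40 + 5:00 = 08:40 UTC on Aug 8.
Add 14 hours 9 minutes flight time → 22:49 UTC.
Kiritimati is UTC+14:00, so local arrival = 22:49 + 14:00 = 12:49 on Aug 9.
Layover = 14:09 − 12:49 = 1 hour 20 minutes.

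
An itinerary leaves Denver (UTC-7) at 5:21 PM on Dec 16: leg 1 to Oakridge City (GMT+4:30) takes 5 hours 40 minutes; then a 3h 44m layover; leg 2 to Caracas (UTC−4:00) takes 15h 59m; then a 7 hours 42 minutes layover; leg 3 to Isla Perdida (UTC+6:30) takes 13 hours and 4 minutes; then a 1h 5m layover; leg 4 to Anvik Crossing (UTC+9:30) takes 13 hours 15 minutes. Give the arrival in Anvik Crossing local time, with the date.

Convert departure to UTC: 5:21 PM + 7:00 = 12:21 AM UTC on Dec 17.
Add 5 hours 40 minutes leg 1 → 6:01 AM UTC.
Add 3 hours 44 minutes layover in Oakridge City → 9:45 AM UTC.
Add 15 hours 59 minutes leg 2 → 1:44 AM UTC (Dec 18).
Add 7 hours 42 minutes layover in Caracas → 9:26 AM UTC.
Add 13 hours 4 minutes leg 3 → 10:30 PM UTC.
Add 1 hour and 5 minutes layover in Isla Perdida → 11:35 PM UTC.
Add 13 hours and 15 minutes leg 4 → 12:50 PM UTC (Dec 19).
Anvik Crossing is UTC+9:30, so local arrival = 12:50 PM + 9:30 = 10:20 PM on Dec 19.

10:20 PM on Dec 19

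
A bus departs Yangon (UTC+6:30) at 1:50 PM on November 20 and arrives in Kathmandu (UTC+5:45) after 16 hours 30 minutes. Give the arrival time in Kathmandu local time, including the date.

5:35 AM on November 21

Convert departure to UTC: 1:50 PM − 6:30 = 7:20 AM UTC on Nov 20.
Add 16 hours 30 minutes travel time → 11:50 PM UTC.
Kathmandu is UTC+5:45, so local arrival = 11:50 PM + 5:45 = 5:35 AM on Nov 21.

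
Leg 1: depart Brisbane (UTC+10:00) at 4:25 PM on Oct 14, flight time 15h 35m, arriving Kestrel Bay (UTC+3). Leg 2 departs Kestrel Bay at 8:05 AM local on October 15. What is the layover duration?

7 hours 5 minutes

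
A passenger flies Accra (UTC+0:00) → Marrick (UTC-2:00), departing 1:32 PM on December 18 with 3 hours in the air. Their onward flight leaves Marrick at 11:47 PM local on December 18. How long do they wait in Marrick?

Accra is at UTC+0, so departure is already 1:32 PM UTC on Dec 18.
Add 3 hours flight time → 4:32 PM UTC.
Marrick is UTC−2:00, so local arrival = 4:32 PM − 2:00 = 2:32 PM on Dec 18.
Layover = 11:47 PM − 2:32 PM = 9 hours 15 minutes.

9 hours 15 minutes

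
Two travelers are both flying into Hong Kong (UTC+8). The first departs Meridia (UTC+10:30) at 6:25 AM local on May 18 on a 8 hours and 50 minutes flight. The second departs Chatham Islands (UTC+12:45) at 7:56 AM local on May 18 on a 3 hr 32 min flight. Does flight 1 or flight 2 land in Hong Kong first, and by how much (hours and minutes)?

the second, by 6 hours 2 minutes

Flight 1 in UTC: 6:25 AM − 10:30 = 7:55 PM on May 17.
+8 hours and 50 minutes → arrive 4:45 AM UTC on May 18.
Flight 2 in UTC: 7:56 AM − 12:45 = 7:11 PM on May 17.
+3 hours and 32 minutes → arrive 10:43 PM UTC on May 17.
Flight 2 lands earlier by 6 hours 2 minutes.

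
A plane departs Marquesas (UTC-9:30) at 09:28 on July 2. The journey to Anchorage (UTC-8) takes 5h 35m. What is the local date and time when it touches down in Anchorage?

Convert departure to UTC: 09:28 + 9:30 = 18:58 UTC on Jul 2.
Add 5 hours 35 minutes travel time → 00:33 UTC (Jul 3).
Anchorage is UTC−8:00, so local arrival = 00:33 − 8:00 = 16:33 on Jul 2.

16:33 on July 2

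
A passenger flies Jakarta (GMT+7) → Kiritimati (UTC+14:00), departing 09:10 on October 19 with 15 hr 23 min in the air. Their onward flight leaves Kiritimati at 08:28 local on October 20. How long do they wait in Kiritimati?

Convert departure to UTC: 09:10 − 7:00 = 02:10 UTC on Oct 19.
Add 15 hours and 23 minutes flight time → 17:33 UTC.
Kiritimati is UTC+14:00, so local arrival = 17:33 + 14:00 = 07:33 on Oct 20.
Layover = 08:28 − 07:33 = 55 minutes.

55 minutes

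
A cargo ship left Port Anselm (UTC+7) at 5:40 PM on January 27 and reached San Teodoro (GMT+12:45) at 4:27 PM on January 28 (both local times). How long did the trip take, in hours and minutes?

San Teodoro is 5:45 ahead of Port Anselm.
Clock-face elapsed time (ignoring zones) is 22 hours 47 minutes.
Actual elapsed = 22 hours 47 minutes − 5:45 = 17 hours 2 minutes.

17 hours 2 minutes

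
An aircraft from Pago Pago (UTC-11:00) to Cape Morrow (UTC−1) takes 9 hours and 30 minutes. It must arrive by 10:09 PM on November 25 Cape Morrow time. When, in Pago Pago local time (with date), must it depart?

2:39 AM on Nov 25

Target arrival in UTC: 10:09 PM + 1:00 = 11:09 PM on Nov 25.
Subtract 9 hours and 30 minutes → departure 1:39 PM UTC on Nov 25.
Pago Pago is UTC−11:00: 1:39 PM − 11:00 = 2:39 AM on Nov 25.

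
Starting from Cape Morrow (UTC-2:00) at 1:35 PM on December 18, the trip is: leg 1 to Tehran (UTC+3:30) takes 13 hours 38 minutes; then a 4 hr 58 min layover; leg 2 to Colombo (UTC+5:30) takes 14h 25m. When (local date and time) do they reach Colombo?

6:06 AM on December 20

Convert departure to UTC: 1:35 PM + 2:00 = 3:35 PM UTC on Dec 18.
Add 13 hours and 38 minutes leg 1 → 5:13 AM UTC (Dec 19).
Add 4 hours and 58 minutes layover in Tehran → 10:11 AM UTC.
Add 14 hours 25 minutes leg 2 → 12:36 AM UTC (Dec 20).
Colombo is UTC+5:30, so local arrival = 12:36 AM + 5:30 = 6:06 AM on Dec 20.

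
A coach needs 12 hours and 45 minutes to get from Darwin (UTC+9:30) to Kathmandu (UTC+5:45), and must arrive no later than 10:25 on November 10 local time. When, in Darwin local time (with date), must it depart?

01:25 on November 10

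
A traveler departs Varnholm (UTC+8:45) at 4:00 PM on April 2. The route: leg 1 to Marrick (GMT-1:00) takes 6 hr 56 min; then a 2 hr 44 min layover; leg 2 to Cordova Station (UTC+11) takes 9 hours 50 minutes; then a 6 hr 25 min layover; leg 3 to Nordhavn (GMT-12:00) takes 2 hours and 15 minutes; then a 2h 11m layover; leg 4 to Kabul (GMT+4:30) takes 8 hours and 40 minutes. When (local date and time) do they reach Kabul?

2:46 AM on Apr 4

Convert departure to UTC: 4:00 PM − 8:45 = 7:15 AM UTC on Apr 2.
Add 6 hours and 56 minutes leg 1 → 2:11 PM UTC.
Add 2 hours 44 minutes layover in Marrick → 4:55 PM UTC.
Add 9 hours 50 minutes leg 2 → 2:45 AM UTC (Apr 3).
Add 6 hours 25 minutes layover in Cordova Station → 9:10 AM UTC.
Add 2 hours 15 minutes leg 3 → 11:25 AM UTC.
Add 2 hours and 11 minutes layover in Nordhavn → 1:36 PM UTC.
Add 8 hours 40 minutes leg 4 → 10:16 PM UTC.
Kabul is UTC+4:30, so local arrival = 10:16 PM + 4:30 = 2:46 AM on Apr 4.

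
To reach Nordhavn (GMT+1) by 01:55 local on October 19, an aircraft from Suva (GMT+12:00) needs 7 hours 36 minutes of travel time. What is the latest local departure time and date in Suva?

05:19 on October 19

Target arrival in UTC: 01:55 − 1:00 = 00:55 on Oct 19.
Subtract 7 hours and 36 minutes → departure 17:19 UTC on Oct 18.
Suva is UTC+12:00: 17:19 + 12:00 = 05:19 on Oct 19.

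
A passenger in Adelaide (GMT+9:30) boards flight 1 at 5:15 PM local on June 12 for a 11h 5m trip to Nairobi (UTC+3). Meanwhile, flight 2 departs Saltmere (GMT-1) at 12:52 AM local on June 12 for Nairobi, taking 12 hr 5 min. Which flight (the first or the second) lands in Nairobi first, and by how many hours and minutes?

the second, by 4 hours 53 minutes

Flight 1 in UTC: 5:15 PM − 9:30 = 7:45 AM on Jun 12.
+11 hours 5 minutes → arrive 6:50 PM UTC on Jun 12.
Flight 2 in UTC: 12:52 AM + 1:00 = 1:52 AM on Jun 12.
+12 hours and 5 minutes → arrive 1:57 PM UTC on Jun 12.
Flight 2 lands earlier by 4 hours 53 minutes.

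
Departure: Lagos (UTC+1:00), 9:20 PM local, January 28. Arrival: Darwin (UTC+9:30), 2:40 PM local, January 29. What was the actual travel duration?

Darwin is 8:30 ahead of Lagos.
Clock-face elapsed time (ignoring zones) is 17 hours 20 minutes.
Actual elapsed = 17 hours 20 minutes − 8:30 = 8 hours 50 minutes.

8 hours 50 minutes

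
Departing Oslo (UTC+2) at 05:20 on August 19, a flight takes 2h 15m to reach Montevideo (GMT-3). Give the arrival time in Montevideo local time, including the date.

Montevideo is 5:00 behind Oslo.
After 2 hours 15 minutes it is 07:35 in Oslo.
Shift by the zone difference: 07:35 − 5:00 = 02:35 on Aug 19 in Montevideo.

02:35 on August 19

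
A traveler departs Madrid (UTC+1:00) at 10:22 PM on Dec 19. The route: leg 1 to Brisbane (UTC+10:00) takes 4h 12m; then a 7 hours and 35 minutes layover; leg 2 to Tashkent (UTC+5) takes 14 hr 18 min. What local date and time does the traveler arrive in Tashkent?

Convert departure to UTC: 10:22 PM − 1:00 = 9:22 PM UTC on Dec 19.
Add 4 hours 12 minutes leg 1 → 1:34 AM UTC (Dec 20).
Add 7 hours 35 minutes layover in Brisbane → 9:09 AM UTC.
Add 14 hours 18 minutes leg 2 → 11:27 PM UTC.
Tashkent is UTC+5:00, so local arrival = 11:27 PM + 5:00 = 4:27 AM on Dec 21.

4:27 AM on December 21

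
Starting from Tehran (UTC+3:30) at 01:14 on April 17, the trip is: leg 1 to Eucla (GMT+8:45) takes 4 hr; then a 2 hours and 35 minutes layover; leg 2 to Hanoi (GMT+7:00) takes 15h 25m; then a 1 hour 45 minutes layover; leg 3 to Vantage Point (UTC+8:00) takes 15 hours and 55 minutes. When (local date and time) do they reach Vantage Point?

21:24 on April 18

Convert departure to UTC: 01:14 − 3:30 = 21:44 UTC on Apr 16.
Add 4 hours leg 1 → 01:44 UTC (Apr 17).
Add 2 hours and 35 minutes layover in Eucla → 04:19 UTC.
Add 15 hours and 25 minutes leg 2 → 19:44 UTC.
Add 1 hour and 45 minutes layover in Hanoi → 21:29 UTC.
Add 15 hours 55 minutes leg 3 → 13:24 UTC (Apr 18).
Vantage Point is UTC+8:00, so local arrival = 13:24 + 8:00 = 21:24 on Apr 18.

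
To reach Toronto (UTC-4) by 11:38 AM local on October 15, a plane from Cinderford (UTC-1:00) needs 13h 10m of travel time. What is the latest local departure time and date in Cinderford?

1:28 AM on October 15

Target arrival in UTC: 11:38 AM + 4:00 = 3:38 PM on Oct 15.
Subtract 13 hours and 10 minutes → departure 2:28 AM UTC on Oct 15.
Cinderford is UTC−1:00: 2:28 AM − 1:00 = 1:28 AM on Oct 15.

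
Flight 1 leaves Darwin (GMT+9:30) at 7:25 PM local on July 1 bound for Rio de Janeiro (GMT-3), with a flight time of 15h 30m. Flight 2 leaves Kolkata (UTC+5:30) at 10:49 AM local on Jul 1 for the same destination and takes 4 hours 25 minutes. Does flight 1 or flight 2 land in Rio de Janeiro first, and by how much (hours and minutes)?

the second, by 15 hours 41 minutes

Flight 1 in UTC: 7:25 PM − 9:30 = 9:55 AM on Jul 1.
+15 hours and 30 minutes → arrive 1:25 AM UTC on Jul 2.
Flight 2 in UTC: 10:49 AM − 5:30 = 5:19 AM on Jul 1.
+4 hours and 25 minutes → arrive 9:44 AM UTC on Jul 1.
Flight 2 lands earlier by 15 hours 41 minutes.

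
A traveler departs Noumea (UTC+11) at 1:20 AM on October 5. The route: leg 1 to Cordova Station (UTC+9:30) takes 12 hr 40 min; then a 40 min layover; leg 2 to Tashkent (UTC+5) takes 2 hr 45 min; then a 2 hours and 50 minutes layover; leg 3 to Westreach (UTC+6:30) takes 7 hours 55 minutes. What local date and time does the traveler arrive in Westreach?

11:40 PM on Oct 5

Convert departure to UTC: 1:20 AM − 11:00 = 2:20 PM UTC on Oct 4.
Add 12 hours and 40 minutes leg 1 → 3:00 AM UTC (Oct 5).
Add 40 minutes layover in Cordova Station → 3:40 AM UTC.
Add 2 hours and 45 minutes leg 2 → 6:25 AM UTC.
Add 2 hours and 50 minutes layover in Tashkent → 9:15 AM UTC.
Add 7 hours 55 minutes leg 3 → 5:10 PM UTC.
Westreach is UTC+6:30, so local arrival = 5:10 PM + 6:30 = 11:40 PM on Oct 5.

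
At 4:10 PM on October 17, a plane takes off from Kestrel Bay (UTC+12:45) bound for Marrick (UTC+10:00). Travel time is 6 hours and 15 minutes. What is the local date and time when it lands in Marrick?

7:40 PM on October 17

Convert departure to UTC: 4:10 PM − 12:45 = 3:25 AM UTC on Oct 17.
Add 6 hours and 15 minutes travel time → 9:40 AM UTC.
Marrick is UTC+10:00, so local arrival = 9:40 AM + 10:00 = 7:40 PM on Oct 17.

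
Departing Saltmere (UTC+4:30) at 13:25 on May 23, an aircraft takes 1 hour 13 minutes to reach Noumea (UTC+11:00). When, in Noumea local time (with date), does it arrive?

Noumea is 6:30 ahead of Saltmere.
After 1 hour and 13 minutes it is 14:38 in Saltmere.
Shift by the zone difference: 14:38 + 6:30 = 21:08 on May 23 in Noumea.

21:08 on May 23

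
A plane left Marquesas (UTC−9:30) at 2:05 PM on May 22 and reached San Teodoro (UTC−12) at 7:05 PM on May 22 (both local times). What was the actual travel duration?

7 hours 30 minutes

Departure in UTC: 2:05 PM + 9:30 = 11:35 PM on May 22.
Arrival in UTC: 7:05 PM + 12:00 = 7:05 AM on May 23.
Elapsed = 7:05 AM − 11:35 PM (+1 day) = 7 hours 30 minutes.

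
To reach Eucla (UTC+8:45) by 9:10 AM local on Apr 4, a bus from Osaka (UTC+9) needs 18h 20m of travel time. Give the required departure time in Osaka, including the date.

3:05 PM on Apr 3

Target arrival in UTC: 9:10 AM − 8:45 = 12:25 AM on Apr 4.
Subtract 18 hours and 20 minutes → departure 6:05 AM UTC on Apr 3.
Osaka is UTC+9:00: 6:05 AM + 9:00 = 3:05 PM on Apr 3.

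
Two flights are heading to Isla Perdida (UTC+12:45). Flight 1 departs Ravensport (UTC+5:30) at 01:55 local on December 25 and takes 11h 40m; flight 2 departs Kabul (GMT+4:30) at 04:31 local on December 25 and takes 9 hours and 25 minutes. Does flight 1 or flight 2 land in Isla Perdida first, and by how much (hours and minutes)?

the first, by 1 hour 21 minutes

Flight 1 in UTC: 01:55 − 5:30 = 20:25 on Dec 24.
+11 hours 40 minutes → arrive 08:05 UTC on Dec 25.
Flight 2 in UTC: 04:31 − 4:30 = 00:01 on Dec 25.
+9 hours 25 minutes → arrive 09:26 UTC on Dec 25.
Flight 1 lands earlier by 1 hour 21 minutes.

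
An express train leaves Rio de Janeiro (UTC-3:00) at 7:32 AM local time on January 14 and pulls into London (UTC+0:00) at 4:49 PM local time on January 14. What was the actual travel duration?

London is 3:00 ahead of Rio de Janeiro.
Clock-face elapsed time (ignoring zones) is 9 hours 17 minutes.
Actual elapsed = 9 hours 17 minutes − 3:00 = 6 hours 17 minutes.

6 hours 17 minutes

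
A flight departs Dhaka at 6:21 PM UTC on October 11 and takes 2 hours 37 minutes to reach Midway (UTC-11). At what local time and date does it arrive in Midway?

9:58 AM on October 11

Departure is given in UTC: 6:21 PM on Oct 11.
Add 2 hours 37 minutes → 8:58 PM UTC.
Midway is UTC−11:00: 8:58 PM − 11:00 = 9:58 AM on Oct 11.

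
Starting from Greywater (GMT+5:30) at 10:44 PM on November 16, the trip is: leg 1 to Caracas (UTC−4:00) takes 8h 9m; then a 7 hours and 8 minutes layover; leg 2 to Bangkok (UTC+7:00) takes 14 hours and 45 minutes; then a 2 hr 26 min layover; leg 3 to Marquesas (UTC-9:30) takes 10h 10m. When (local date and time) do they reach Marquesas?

Convert departure to UTC: 10:44 PM − 5:30 = 5:14 PM UTC on Nov 16.
Add 8 hours 9 minutes leg 1 → 1:23 AM UTC (Nov 17).
Add 7 hours and 8 minutes layover in Caracas → 8:31 AM UTC.
Add 14 hours 45 minutes leg 2 → 11:16 PM UTC.
Add 2 hours and 26 minutes layover in Bangkok → 1:42 AM UTC (Nov 18).
Add 10 hours and 10 minutes leg 3 → 11:52 AM UTC.
Marquesas is UTC−9:30, so local arrival = 11:52 AM − 9:30 = 2:22 AM on Nov 18.

2:22 AM on Nov 18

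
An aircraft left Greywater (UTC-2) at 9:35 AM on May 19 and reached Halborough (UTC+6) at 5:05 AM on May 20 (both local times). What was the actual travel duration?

Departure in UTC: 9:35 AM + 2:00 = 11:35 AM on May 19.
Arrival in UTC: 5:05 AM − 6:00 = 11:05 PM on May 19.
Elapsed = 11:05 PM − 11:35 AM = 11 hours 30 minutes.

11 hours 30 minutes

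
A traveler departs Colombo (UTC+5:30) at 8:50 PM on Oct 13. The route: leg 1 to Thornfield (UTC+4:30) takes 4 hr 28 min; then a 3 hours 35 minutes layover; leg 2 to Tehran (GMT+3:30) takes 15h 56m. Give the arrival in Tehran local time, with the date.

6:49 PM on Oct 14

Convert departure to UTC: 8:50 PM − 5:30 = 3:20 PM UTC on Oct 13.
Add 4 hours and 28 minutes leg 1 → 7:48 PM UTC.
Add 3 hours and 35 minutes layover in Thornfield → 11:23 PM UTC.
Add 15 hours 56 minutes leg 2 → 3:19 PM UTC (Oct 14).
Tehran is UTC+3:30, so local arrival = 3:19 PM + 3:30 = 6:49 PM on Oct 14.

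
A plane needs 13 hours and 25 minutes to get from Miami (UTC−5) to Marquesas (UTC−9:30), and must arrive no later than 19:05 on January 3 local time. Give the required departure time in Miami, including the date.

Target arrival in UTC: 19:05 + 9:30 = 04:35 on Jan 4.
Subtract 13 hours and 25 minutes → departure 15:10 UTC on Jan 3.
Miami is UTC−5:00: 15:10 − 5:00 = 10:10 on Jan 3.

10:10 on January 3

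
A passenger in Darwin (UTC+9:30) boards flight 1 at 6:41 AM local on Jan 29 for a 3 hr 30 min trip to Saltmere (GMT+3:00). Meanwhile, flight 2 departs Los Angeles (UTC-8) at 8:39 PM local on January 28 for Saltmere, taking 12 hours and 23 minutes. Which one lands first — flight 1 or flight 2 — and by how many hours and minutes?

Flight 1 in UTC: 6:41 AM − 9:30 = 9:11 PM on Jan 28.
+3 hours 30 minutes → arrive 12:41 AM UTC on Jan 29.
Flight 2 in UTC: 8:39 PM + 8:00 = 4:39 AM on Jan 29.
+12 hours and 23 minutes → arrive 5:02 PM UTC on Jan 29.
Flight 1 lands earlier by 16 hours 21 minutes.

the first, by 16 hours 21 minutes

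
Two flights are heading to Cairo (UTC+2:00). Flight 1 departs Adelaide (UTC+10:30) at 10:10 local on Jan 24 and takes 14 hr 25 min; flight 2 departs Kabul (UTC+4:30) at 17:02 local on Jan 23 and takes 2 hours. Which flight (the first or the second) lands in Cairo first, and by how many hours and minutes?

the second, by 23 hours 33 minutes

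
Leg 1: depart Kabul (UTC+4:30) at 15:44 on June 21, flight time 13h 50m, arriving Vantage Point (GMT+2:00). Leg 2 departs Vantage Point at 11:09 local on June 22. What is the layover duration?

Convert departure to UTC: 15:44 − 4:30 = 11:14 UTC on Jun 21.
Add 13 hours 50 minutes flight time → 01:04 UTC (Jun 22).
Vantage Point is UTC+2:00, so local arrival = 01:04 + 2:00 = 03:04 on Jun 22.
Layover = 11:09 − 03:04 = 8 hours 5 minutes.

8 hours 5 minutes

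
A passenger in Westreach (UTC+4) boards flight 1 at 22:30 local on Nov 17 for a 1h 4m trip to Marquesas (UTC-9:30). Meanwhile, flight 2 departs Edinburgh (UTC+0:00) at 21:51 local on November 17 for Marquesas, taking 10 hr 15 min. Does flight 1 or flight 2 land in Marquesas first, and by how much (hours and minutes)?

the first, by 12 hours 32 minutes

Flight 1 in UTC: 22:30 − 4:00 = 18:30 on Nov 17.
+1 hour and 4 minutes → arrive 19:34 UTC on Nov 17.
Flight 2 departs at 21:51 UTC (Nov 17).
+10 hours and 15 minutes → arrive 08:06 UTC on Nov 18.
Flight 1 lands earlier by 12 hours 32 minutes.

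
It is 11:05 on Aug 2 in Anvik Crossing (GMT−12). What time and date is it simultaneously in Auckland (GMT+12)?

11:05 on August 3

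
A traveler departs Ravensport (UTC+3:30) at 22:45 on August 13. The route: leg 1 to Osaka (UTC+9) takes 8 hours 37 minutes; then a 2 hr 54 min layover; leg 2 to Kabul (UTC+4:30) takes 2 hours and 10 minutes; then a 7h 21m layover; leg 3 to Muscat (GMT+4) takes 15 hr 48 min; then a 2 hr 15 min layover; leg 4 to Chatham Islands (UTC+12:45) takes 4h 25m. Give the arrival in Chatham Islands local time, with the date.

03:30 on August 16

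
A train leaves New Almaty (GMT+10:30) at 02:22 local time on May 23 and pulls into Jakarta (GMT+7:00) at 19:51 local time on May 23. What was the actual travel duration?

Jakarta is 3:30 behind New Almaty.
Clock-face elapsed time (ignoring zones) is 17 hours 29 minutes.
Actual elapsed = 17 hours 29 minutes + 3:30 = 20 hours 59 minutes.

20 hours 59 minutes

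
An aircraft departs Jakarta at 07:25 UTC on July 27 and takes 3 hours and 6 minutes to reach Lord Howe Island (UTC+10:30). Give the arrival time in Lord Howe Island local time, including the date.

Departure is given in UTC: 07:25 on Jul 27.
Add 3 hours 6 minutes → 10:31 UTC.
Lord Howe Island is UTC+10:30: 10:31 + 10:30 = 21:01 on Jul 27.

21:01 on July 27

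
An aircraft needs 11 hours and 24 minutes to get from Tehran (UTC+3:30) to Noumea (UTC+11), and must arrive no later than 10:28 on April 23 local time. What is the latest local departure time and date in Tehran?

15:34 on April 22

Target arrival in UTC: 10:28 − 11:00 = 23:28 on Apr 22.
Subtract 11 hours and 24 minutes → departure 12:04 UTC on Apr 22.
Tehran is UTC+3:30: 12:04 + 3:30 = 15:34 on Apr 22.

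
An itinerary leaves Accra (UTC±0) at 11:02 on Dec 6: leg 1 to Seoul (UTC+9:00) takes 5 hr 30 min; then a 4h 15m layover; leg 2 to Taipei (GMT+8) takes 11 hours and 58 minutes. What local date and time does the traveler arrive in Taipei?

16:45 on December 7

Accra is at UTC+0, so departure is already 11:02 UTC on Dec 6.
Add 5 hours and 30 minutes leg 1 → 16:32 UTC.
Add 4 hours and 15 minutes layover in Seoul → 20:47 UTC.
Add 11 hours and 58 minutes leg 2 → 08:45 UTC (Dec 7).
Taipei is UTC+8:00, so local arrival = 08:45 + 8:00 = 16:45 on Dec 7.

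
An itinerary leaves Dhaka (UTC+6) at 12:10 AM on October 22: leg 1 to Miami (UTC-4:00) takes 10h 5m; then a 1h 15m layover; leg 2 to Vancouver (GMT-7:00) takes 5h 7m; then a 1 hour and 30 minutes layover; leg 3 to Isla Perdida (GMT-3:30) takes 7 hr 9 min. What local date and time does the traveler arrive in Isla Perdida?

3:46 PM on October 22

Convert departure to UTC: 12:10 AM − 6:00 = 6:10 PM UTC on Oct 21.
Add 10 hours 5 minutes leg 1 → 4:15 AM UTC (Oct 22).
Add 1 hour 15 minutes layover in Miami → 5:30 AM UTC.
Add 5 hours 7 minutes leg 2 → 10:37 AM UTC.
Add 1 hour 30 minutes layover in Vancouver → 12:07 PM UTC.
Add 7 hours and 9 minutes leg 3 → 7:16 PM UTC.
Isla Perdida is UTC−3:30, so local arrival = 7:16 PM − 3:30 = 3:46 PM on Oct 22.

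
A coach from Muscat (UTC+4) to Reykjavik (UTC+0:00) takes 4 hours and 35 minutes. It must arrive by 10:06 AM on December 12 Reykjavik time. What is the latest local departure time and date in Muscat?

Target arrival is already UTC: 10:06 AM on Dec 12.
Subtract 4 hours and 35 minutes → departure 5:31 AM UTC on Dec 12.
Muscat is UTC+4:00: 5:31 AM + 4:00 = 9:31 AM on Dec 12.

9:31 AM on Dec 12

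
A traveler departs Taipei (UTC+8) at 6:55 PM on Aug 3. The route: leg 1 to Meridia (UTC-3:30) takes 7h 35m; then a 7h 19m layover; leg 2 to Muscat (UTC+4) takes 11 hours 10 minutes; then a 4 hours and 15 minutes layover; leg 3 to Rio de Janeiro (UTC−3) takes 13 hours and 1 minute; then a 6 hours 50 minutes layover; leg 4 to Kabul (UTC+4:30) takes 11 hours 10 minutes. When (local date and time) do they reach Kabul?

4:45 AM on August 6

Convert departure to UTC: 6:55 PM − 8:00 = 10:55 AM UTC on Aug 3.
Add 7 hours and 35 minutes leg 1 → 6:30 PM UTC.
Add 7 hours 19 minutes layover in Meridia → 1:49 AM UTC (Aug 4).
Add 11 hours and 10 minutes leg 2 → 12:59 PM UTC.
Add 4 hours and 15 minutes layover in Muscat → 5:14 PM UTC.
Add 13 hours 1 minute leg 3 → 6:15 AM UTC (Aug 5).
Add 6 hours 50 minutes layover in Rio de Janeiro → 1:05 PM UTC.
Add 11 hours and 10 minutes leg 4 → 12:15 AM UTC (Aug 6).
Kabul is UTC+4:30, so local arrival = 12:15 AM + 4:30 = 4:45 AM on Aug 6.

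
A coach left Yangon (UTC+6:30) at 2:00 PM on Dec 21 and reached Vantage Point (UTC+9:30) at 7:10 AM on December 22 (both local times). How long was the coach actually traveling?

14 hours 10 minutes

Vantage Point is 3:00 ahead of Yangon.
Clock-face elapsed time (ignoring zones) is 17 hours 10 minutes.
Actual elapsed = 17 hours 10 minutes − 3:00 = 14 hours 10 minutes.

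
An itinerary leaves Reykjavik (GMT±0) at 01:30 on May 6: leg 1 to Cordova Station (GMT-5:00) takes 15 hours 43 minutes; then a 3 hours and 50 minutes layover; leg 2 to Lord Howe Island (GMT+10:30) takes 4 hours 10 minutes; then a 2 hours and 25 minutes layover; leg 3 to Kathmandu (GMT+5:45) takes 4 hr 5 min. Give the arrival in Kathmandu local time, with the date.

Reykjavik is at UTC+0, so departure is already 01:30 UTC on May 6.
Add 15 hours and 43 minutes leg 1 → 17:13 UTC.
Add 3 hours and 50 minutes layover in Cordova Station → 21:03 UTC.
Add 4 hours and 10 minutes leg 2 → 01:13 UTC (May 7).
Add 2 hours and 25 minutes layover in Lord Howe Island → 03:38 UTC.
Add 4 hours and 5 minutes leg 3 → 07:43 UTC.
Kathmandu is UTC+5:45, so local arrival = 07:43 + 5:45 = 13:28 on May 7.

13:28 on May 7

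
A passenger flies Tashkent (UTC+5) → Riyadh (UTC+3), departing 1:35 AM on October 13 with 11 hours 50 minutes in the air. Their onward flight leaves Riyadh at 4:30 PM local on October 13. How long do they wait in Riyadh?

5 hours 5 minutes

Convert departure to UTC: 1:35 AM − 5:00 = 8:35 PM UTC on Oct 12.
Add 11 hours and 50 minutes flight time → 8:25 AM UTC (Oct 13).
Riyadh is UTC+3:00, so local arrival = 8:25 AM + 3:00 = 11:25 AM on Oct 13.
Layover = 4:30 PM − 11:25 AM = 5 hours 5 minutes.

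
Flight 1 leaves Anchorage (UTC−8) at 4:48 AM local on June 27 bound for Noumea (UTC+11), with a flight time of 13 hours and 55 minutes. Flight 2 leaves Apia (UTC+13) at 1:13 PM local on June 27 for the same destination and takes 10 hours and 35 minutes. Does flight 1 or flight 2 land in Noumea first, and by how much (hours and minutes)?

Flight 1 in UTC: 4:48 AM + 8:00 = 12:48 PM on Jun 27.
+13 hours and 55 minutes → arrive 2:43 AM UTC on Jun 28.
Flight 2 in UTC: 1:13 PM − 13:00 = 12:13 AM on Jun 27.
+10 hours and 35 minutes → arrive 10:48 AM UTC on Jun 27.
Flight 2 lands earlier by 15 hours 55 minutes.

the second, by 15 hours 55 minutes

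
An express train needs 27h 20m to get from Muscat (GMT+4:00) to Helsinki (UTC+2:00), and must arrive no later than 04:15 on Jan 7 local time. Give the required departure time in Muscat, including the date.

Target arrival in UTC: 04:15 − 2:00 = 02:15 on Jan 7.
Subtract 27 hours and 20 minutes → departure 22:55 UTC on Jan 5.
Muscat is UTC+4:00: 22:55 + 4:00 = 02:55 on Jan 6.

02:55 on Jan 6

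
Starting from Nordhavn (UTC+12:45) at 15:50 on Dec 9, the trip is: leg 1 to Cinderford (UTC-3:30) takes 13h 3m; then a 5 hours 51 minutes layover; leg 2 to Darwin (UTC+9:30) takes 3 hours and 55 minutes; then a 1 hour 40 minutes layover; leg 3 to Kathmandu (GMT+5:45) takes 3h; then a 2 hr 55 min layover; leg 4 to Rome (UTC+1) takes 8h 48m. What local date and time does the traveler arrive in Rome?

Convert departure to UTC: 15:50 − 12:45 = 03:05 UTC on Dec 9.
Add 13 hours and 3 minutes leg 1 → 16:08 UTC.
Add 5 hours and 51 minutes layover in Cinderford → 21:59 UTC.
Add 3 hours and 55 minutes leg 2 → 01:54 UTC (Dec 10).
Add 1 hour 40 minutes layover in Darwin → 03:34 UTC.
Add 3 hours leg 3 → 06:34 UTC.
Add 2 hours and 55 minutes layover in Kathmandu → 09:29 UTC.
Add 8 hours 48 minutes leg 4 → 18:17 UTC.
Rome is UTC+1:00, so local arrival = 18:17 + 1:00 = 19:17 on Dec 10.

19:17 on December 10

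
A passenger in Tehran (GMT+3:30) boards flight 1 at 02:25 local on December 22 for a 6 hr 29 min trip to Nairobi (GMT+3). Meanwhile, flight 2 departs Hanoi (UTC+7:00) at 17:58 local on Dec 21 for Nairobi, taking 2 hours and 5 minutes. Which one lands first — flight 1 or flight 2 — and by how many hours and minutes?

Flight 1 in UTC: 02:25 − 3:30 = 22:55 on Dec 21.
+6 hours 29 minutes → arrive 05:24 UTC on Dec 22.
Flight 2 in UTC: 17:58 − 7:00 = 10:58 on Dec 21.
+2 hours and 5 minutes → arrive 13:03 UTC on Dec 21.
Flight 2 lands earlier by 16 hours 21 minutes.

the second, by 16 hours 21 minutes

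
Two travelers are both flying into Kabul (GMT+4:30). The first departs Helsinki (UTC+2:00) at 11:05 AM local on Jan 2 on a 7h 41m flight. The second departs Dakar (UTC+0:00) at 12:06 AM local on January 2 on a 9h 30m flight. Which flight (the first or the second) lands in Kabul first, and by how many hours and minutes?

Flight 1 in UTC: 11:05 AM − 2:00 = 9:05 AM on Jan 2.
+7 hours and 41 minutes → arrive 4:46 PM UTC on Jan 2.
Flight 2 departs at 12:06 AM UTC (Jan 2).
+9 hours and 30 minutes → arrive 9:36 AM UTC on Jan 2.
Flight 2 lands earlier by 7 hours 10 minutes.

the second, by 7 hours 10 minutes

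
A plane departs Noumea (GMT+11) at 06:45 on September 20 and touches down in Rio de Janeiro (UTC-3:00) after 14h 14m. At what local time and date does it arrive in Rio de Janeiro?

Convert departure to UTC: 06:45 − 11:00 = 19:45 UTC on Sep 19.
Add 14 hours 14 minutes travel time → 09:59 UTC (Sep 20).
Rio de Janeiro is UTC−3:00, so local arrival = 09:59 − 3:00 = 06:59 on Sep 20.

06:59 on September 20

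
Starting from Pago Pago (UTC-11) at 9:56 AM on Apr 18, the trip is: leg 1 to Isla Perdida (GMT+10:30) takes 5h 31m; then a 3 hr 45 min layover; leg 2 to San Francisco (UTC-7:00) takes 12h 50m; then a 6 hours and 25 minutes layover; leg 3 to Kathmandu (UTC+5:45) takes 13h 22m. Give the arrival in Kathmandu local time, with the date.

8:34 PM on Apr 20

Convert departure to UTC: 9:56 AM + 11:00 = 8:56 PM UTC on Apr 18.
Add 5 hours 31 minutes leg 1 → 2:27 AM UTC (Apr 19).
Add 3 hours and 45 minutes layover in Isla Perdida → 6:12 AM UTC.
Add 12 hours and 50 minutes leg 2 → 7:02 PM UTC.
Add 6 hours 25 minutes layover in San Francisco → 1:27 AM UTC (Apr 20).
Add 13 hours and 22 minutes leg 3 → 2:49 PM UTC.
Kathmandu is UTC+5:45, so local arrival = 2:49 PM + 5:45 = 8:34 PM on Apr 20.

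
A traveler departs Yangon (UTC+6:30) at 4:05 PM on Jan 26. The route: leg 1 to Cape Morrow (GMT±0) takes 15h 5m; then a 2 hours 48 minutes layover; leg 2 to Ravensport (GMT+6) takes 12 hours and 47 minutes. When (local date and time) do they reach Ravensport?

10:15 PM on Jan 27

Convert departure to UTC: 4:05 PM − 6:30 = 9:35 AM UTC on Jan 26.
Add 15 hours and 5 minutes leg 1 → 12:40 AM UTC (Jan 27).
Add 2 hours 48 minutes layover in Cape Morrow → 3:28 AM UTC.
Add 12 hours 47 minutes leg 2 → 4:15 PM UTC.
Ravensport is UTC+6:00, so local arrival = 4:15 PM + 6:00 = 10:15 PM on Jan 27.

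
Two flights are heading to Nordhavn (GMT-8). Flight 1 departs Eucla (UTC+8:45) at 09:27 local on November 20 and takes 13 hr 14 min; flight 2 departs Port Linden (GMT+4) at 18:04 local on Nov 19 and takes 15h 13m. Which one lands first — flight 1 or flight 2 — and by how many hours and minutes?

Flight 1 in UTC: 09:27 − 8:45 = 00:42 on Nov 20.
+13 hours 14 minutes → arrive 13:56 UTC on Nov 20.
Flight 2 in UTC: 18:04 − 4:00 = 14:04 on Nov 19.
+15 hours and 13 minutes → arrive 05:17 UTC on Nov 20.
Flight 2 lands earlier by 8 hours 39 minutes.

the second, by 8 hours 39 minutes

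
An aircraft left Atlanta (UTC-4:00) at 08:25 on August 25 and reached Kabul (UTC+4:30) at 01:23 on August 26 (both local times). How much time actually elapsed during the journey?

Kabul is 8:30 ahead of Atlanta.
Clock-face elapsed time (ignoring zones) is 16 hours 58 minutes.
Actual elapsed = 16 hours 58 minutes − 8:30 = 8 hours 28 minutes.

8 hours 28 minutes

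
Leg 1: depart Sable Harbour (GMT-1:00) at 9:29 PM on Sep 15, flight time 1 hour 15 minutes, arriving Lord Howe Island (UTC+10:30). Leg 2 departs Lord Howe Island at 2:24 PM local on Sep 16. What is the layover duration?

4 hours 10 minutes

Convert departure to UTC: 9:29 PM + 1:00 = 10:29 PM UTC on Sep 15.
Add 1 hour and 15 minutes flight time → 11:44 PM UTC.
Lord Howe Island is UTC+10:30, so local arrival = 11:44 PM + 10:30 = 10:14 AM on Sep 16.
Layover = 2:24 PM − 10:14 AM = 4 hours 10 minutes.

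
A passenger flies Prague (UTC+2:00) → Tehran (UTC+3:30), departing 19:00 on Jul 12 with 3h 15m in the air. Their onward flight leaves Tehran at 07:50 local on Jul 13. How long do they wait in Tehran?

Convert departure to UTC: 19:00 − 2:00 = 17:00 UTC on Jul 12.
Add 3 hours 15 minutes flight time → 20:15 UTC.
Tehran is UTC+3:30, so local arrival = 20:15 + 3:30 = 23:45 on Jul 12.
Layover = 07:50 − 23:45 (+1 day) = 8 hours 5 minutes.

8 hours 5 minutes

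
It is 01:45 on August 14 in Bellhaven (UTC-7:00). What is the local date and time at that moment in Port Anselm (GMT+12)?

20:45 on August 14

Port Anselm is 19:00 ahead of Bellhaven.
Shift by the zone difference: 01:45 + 19:00 = 20:45 on Aug 14 in Port Anselm.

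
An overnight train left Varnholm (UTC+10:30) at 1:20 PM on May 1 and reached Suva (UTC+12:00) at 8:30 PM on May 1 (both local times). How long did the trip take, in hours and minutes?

5 hours 40 minutes

Departure in UTC: 1:20 PM − 10:30 = 2:50 AM on May 1.
Arrival in UTC: 8:30 PM − 12:00 = 8:30 AM on May 1.
Elapsed = 8:30 AM − 2:50 AM = 5 hours 40 minutes.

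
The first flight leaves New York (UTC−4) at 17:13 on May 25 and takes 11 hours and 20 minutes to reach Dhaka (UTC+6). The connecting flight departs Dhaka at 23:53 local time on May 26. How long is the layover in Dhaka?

9 hours 20 minutes

Convert departure to UTC: 17:13 + 4:00 = 21:13 UTC on May 25.
Add 11 hours 20 minutes flight time → 08:33 UTC (May 26).
Dhaka is UTC+6:00, so local arrival = 08:33 + 6:00 = 14:33 on May 26.
Layover = 23:53 − 14:33 = 9 hours 20 minutes.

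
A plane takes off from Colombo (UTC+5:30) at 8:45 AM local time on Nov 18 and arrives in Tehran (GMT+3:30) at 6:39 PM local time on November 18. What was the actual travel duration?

11 hours 54 minutes

Departure in UTC: 8:45 AM − 5:30 = 3:15 AM on Nov 18.
Arrival in UTC: 6:39 PM − 3:30 = 3:09 PM on Nov 18.
Elapsed = 3:09 PM − 3:15 AM = 11 hours 54 minutes.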